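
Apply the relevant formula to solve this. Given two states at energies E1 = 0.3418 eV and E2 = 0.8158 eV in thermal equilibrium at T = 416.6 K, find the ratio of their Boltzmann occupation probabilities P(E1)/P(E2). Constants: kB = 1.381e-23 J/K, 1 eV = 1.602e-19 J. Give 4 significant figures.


Step 1: Compute energy difference dE = E1 - E2 = 0.3418 - 0.8158 = -0.474 eV
Step 2: Convert to Joules: dE_J = -0.474 * 1.602e-19 = -7.593e-20 J
Step 3: Compute exponent = -dE_J / (kB * T) = -(-7.593e-20) / (1.381e-23 * 416.6) = 13.2
Step 4: P(E1)/P(E2) = exp(13.2) = 5.396e+05

5.396e+05


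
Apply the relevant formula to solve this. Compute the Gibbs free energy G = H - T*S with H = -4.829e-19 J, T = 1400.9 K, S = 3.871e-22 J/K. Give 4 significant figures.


Step 1: T*S = 1400.9 * 3.871e-22 = 5.423e-19 J
Step 2: G = H - T*S = -4.829e-19 - 5.423e-19
Step 3: G = -1.025e-18 J

-1.025e-18


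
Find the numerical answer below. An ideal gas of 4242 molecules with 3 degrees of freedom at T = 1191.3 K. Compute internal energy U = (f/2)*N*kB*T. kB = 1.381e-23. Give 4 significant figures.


Step 1: f/2 = 3/2 = 1.5
Step 2: N*kB*T = 4242*1.381e-23*1191.3 = 6.979e-17
Step 3: U = 1.5 * 6.979e-17 = 1.047e-16 J

1.047e-16


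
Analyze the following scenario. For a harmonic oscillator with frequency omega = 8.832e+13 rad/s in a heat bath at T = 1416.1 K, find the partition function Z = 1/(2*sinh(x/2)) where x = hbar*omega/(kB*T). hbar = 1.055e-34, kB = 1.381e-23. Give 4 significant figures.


Step 1: Compute x = hbar*omega/(kB*T) = 1.055e-34*8.832e+13/(1.381e-23*1416.1) = 0.4765
Step 2: x/2 = 0.2382
Step 3: sinh(x/2) = 0.2405
Step 4: Z = 1/(2*0.2405) = 2.079

2.079


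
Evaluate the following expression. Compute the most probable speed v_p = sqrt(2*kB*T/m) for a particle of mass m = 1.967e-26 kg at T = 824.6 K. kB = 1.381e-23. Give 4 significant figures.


Step 1: Numerator = 2*kB*T = 2*1.381e-23*824.6 = 2.278e-20
Step 2: Ratio = 2.278e-20 / 1.967e-26 = 1.158e+06
Step 3: v_p = sqrt(1.158e+06) = 1076 m/s

1076


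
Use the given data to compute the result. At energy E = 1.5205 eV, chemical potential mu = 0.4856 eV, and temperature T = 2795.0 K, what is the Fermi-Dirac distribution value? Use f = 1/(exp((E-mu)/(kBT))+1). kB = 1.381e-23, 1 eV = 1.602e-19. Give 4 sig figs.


Step 1: (E - mu) = 1.5205 - 0.4856 = 1.035 eV
Step 2: Convert: (E-mu)*eV = 1.658e-19 J
Step 3: x = (E-mu)*eV/(kB*T) = 4.295
Step 4: f = 1/(exp(4.295)+1) = 0.01345

0.01345


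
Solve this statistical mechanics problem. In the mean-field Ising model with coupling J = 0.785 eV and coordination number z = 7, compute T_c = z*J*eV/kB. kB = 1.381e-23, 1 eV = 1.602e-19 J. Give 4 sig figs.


Step 1: z*J = 7*0.785 = 5.495 eV
Step 2: Convert to Joules: 5.495*1.602e-19 = 8.803e-19 J
Step 3: T_c = 8.803e-19 / 1.381e-23 = 6.374e+04 K

6.374e+04


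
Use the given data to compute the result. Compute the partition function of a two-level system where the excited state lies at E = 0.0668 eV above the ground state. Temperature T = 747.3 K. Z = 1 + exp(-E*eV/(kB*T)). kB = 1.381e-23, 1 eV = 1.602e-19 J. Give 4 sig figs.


Step 1: Compute beta*E = E*eV/(kB*T) = 0.0668*1.602e-19/(1.381e-23*747.3) = 1.037
Step 2: exp(-beta*E) = exp(-1.037) = 0.3545
Step 3: Z = 1 + 0.3545 = 1.355

1.355


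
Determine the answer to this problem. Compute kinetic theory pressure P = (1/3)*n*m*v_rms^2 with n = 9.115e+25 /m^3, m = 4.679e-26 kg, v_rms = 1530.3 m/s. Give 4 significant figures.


Step 1: v_rms^2 = 1530.3^2 = 2.342e+06
Step 2: n*m = 9.115e+25*4.679e-26 = 4.265
Step 3: P = (1/3)*4.265*2.342e+06 = 3.329e+06 Pa

3.329e+06


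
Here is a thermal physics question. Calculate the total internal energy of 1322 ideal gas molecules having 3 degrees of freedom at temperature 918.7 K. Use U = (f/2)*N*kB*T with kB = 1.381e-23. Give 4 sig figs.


Step 1: f/2 = 3/2 = 1.5
Step 2: N*kB*T = 1322*1.381e-23*918.7 = 1.677e-17
Step 3: U = 1.5 * 1.677e-17 = 2.516e-17 J

2.516e-17


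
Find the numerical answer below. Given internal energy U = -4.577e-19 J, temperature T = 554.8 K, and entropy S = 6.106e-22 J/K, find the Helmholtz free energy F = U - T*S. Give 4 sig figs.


Step 1: T*S = 554.8 * 6.106e-22 = 3.388e-19 J
Step 2: F = U - T*S = -4.577e-19 - 3.388e-19
Step 3: F = -7.965e-19 J

-7.965e-19


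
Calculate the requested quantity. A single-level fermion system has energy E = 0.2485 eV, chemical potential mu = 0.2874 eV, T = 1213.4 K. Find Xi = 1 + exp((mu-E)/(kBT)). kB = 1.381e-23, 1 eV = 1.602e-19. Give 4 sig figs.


Step 1: (mu - E) = 0.2874 - 0.2485 = 0.0389 eV
Step 2: x = (mu-E)*eV/(kB*T) = 0.0389*1.602e-19/(1.381e-23*1213.4) = 0.3719
Step 3: exp(x) = 1.45
Step 4: Xi = 1 + 1.45 = 2.45

2.45


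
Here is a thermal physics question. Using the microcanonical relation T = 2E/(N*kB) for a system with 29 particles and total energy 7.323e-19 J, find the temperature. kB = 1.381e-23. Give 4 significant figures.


Step 1: Numerator = 2*E = 2*7.323e-19 = 1.465e-18 J
Step 2: Denominator = N*kB = 29*1.381e-23 = 4.005e-22
Step 3: T = 1.465e-18 / 4.005e-22 = 3657 K

3657


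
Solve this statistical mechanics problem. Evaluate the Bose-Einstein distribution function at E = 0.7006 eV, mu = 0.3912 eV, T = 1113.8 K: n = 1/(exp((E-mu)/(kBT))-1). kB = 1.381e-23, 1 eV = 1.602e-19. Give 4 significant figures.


Step 1: (E - mu) = 0.3094 eV
Step 2: x = (E-mu)*eV/(kB*T) = 0.3094*1.602e-19/(1.381e-23*1113.8) = 3.222
Step 3: exp(x) = 25.09
Step 4: n = 1/(exp(x)-1) = 0.04151

0.04151


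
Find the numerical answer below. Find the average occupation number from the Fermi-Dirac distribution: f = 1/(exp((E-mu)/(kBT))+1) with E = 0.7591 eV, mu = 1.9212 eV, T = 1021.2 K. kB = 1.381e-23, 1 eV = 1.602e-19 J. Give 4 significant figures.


Step 1: (E - mu) = 0.7591 - 1.9212 = -1.162 eV
Step 2: Convert: (E-mu)*eV = -1.862e-19 J
Step 3: x = (E-mu)*eV/(kB*T) = -13.2
Step 4: f = 1/(exp(-13.2)+1) = 1

1


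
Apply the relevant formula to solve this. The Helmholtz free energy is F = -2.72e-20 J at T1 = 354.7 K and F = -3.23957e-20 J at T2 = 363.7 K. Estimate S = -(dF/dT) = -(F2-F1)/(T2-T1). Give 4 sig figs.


Step 1: dF = F2 - F1 = -3.23957e-20 - (-2.72e-20) = -5.1957e-21 J
Step 2: dT = T2 - T1 = 363.7 - 354.7 = 9 K
Step 3: S = -dF/dT = -(-5.1957e-21)/9 = 5.773e-22 J/K

5.773e-22


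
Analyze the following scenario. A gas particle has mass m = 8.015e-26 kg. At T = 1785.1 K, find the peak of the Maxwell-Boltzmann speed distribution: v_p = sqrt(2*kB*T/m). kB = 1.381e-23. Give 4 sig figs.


Step 1: Numerator = 2*kB*T = 2*1.381e-23*1785.1 = 4.93e-20
Step 2: Ratio = 4.93e-20 / 8.015e-26 = 6.152e+05
Step 3: v_p = sqrt(6.152e+05) = 784.3 m/s

784.3


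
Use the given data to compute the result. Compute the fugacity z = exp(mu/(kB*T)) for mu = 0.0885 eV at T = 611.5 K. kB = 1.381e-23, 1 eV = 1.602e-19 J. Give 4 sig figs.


Step 1: Convert mu to Joules: 0.0885*1.602e-19 = 1.418e-20 J
Step 2: kB*T = 1.381e-23*611.5 = 8.445e-21 J
Step 3: mu/(kB*T) = 1.679
Step 4: z = exp(1.679) = 5.359

5.359


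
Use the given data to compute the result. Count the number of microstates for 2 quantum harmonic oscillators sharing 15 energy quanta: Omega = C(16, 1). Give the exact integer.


Step 1: Use binomial coefficient C(16, 1)
Step 2: Numerator = 16! / 15!
Step 3: Denominator = 1!
Step 4: Omega = 16

16


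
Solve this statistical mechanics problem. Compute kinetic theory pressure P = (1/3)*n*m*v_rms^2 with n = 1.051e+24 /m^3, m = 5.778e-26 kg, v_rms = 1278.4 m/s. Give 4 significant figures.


Step 1: v_rms^2 = 1278.4^2 = 1.634e+06
Step 2: n*m = 1.051e+24*5.778e-26 = 0.06073
Step 3: P = (1/3)*0.06073*1.634e+06 = 3.308e+04 Pa

3.308e+04


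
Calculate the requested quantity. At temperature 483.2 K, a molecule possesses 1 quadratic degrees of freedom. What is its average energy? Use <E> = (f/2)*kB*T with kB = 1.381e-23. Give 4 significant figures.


Step 1: f/2 = 1/2 = 0.5
Step 2: kB*T = 1.381e-23 * 483.2 = 6.673e-21
Step 3: <E> = 0.5 * 6.673e-21 = 3.336e-21 J

3.336e-21


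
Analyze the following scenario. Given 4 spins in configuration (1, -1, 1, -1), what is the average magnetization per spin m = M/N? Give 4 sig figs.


Step 1: Count up spins (+1): 2, down spins (-1): 2
Step 2: Total magnetization M = 2 - 2 = 0
Step 3: m = M/N = 0/4 = 0

0


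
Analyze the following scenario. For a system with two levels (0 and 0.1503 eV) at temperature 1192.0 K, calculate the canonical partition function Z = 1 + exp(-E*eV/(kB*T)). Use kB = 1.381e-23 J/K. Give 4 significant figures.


Step 1: Compute beta*E = E*eV/(kB*T) = 0.1503*1.602e-19/(1.381e-23*1192.0) = 1.463
Step 2: exp(-beta*E) = exp(-1.463) = 0.2316
Step 3: Z = 1 + 0.2316 = 1.232

1.232


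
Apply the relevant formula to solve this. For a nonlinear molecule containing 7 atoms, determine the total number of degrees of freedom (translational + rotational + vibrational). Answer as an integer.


Step 1: Translational DOF = 3
Step 2: Rotational DOF (nonlinear) = 3
Step 3: Vibrational DOF = 3*7 - 6 = 15
Step 4: Total = 3 + 3 + 15 = 21

21


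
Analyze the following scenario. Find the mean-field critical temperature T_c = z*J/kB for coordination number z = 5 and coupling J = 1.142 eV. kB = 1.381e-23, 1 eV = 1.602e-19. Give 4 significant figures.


Step 1: z*J = 5*1.142 = 5.71 eV
Step 2: Convert to Joules: 5.71*1.602e-19 = 9.147e-19 J
Step 3: T_c = 9.147e-19 / 1.381e-23 = 6.624e+04 K

6.624e+04


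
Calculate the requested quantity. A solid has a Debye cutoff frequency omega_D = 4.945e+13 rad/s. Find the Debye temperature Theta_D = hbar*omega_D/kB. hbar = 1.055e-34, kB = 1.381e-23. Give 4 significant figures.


Step 1: hbar*omega_D = 1.055e-34 * 4.945e+13 = 5.217e-21 J
Step 2: Theta_D = 5.217e-21 / 1.381e-23
Step 3: Theta_D = 377.8 K

377.8


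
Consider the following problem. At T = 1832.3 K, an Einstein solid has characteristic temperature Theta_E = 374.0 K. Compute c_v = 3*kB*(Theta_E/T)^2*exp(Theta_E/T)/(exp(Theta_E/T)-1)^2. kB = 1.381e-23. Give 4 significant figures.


Step 1: x = Theta_E/T = 374.0/1832.3 = 0.2041
Step 2: x^2 = 0.04166
Step 3: exp(x) = 1.226
Step 4: c_v = 3*1.381e-23*0.04166*1.226/(1.226-1)^2 = 4.129e-23

4.129e-23


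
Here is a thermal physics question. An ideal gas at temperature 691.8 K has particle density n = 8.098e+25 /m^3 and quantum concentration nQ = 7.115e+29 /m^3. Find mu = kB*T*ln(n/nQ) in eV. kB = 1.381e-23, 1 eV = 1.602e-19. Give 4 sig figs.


Step 1: n/nQ = 8.098e+25/7.115e+29 = 0.0001138
Step 2: ln(n/nQ) = -9.081
Step 3: mu = kB*T*ln(n/nQ) = 9.554e-21*-9.081 = -8.676e-20 J
Step 4: Convert to eV: -8.676e-20/1.602e-19 = -0.5416 eV

-0.5416


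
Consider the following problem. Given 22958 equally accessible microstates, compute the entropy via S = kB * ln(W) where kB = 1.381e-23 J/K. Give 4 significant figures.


Step 1: ln(W) = ln(22958) = 10.04
Step 2: S = kB * ln(W) = 1.381e-23 * 10.04
Step 3: S = 1.387e-22 J/K

1.387e-22


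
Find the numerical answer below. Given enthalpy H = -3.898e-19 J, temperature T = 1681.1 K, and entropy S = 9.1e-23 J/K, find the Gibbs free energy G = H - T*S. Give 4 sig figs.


Step 1: T*S = 1681.1 * 9.1e-23 = 1.53e-19 J
Step 2: G = H - T*S = -3.898e-19 - 1.53e-19
Step 3: G = -5.428e-19 J

-5.428e-19


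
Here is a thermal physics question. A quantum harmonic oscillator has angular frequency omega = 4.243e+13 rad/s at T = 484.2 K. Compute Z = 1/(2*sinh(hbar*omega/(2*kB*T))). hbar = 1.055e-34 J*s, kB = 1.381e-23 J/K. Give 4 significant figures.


Step 1: Compute x = hbar*omega/(kB*T) = 1.055e-34*4.243e+13/(1.381e-23*484.2) = 0.6694
Step 2: x/2 = 0.3347
Step 3: sinh(x/2) = 0.341
Step 4: Z = 1/(2*0.341) = 1.466

1.466


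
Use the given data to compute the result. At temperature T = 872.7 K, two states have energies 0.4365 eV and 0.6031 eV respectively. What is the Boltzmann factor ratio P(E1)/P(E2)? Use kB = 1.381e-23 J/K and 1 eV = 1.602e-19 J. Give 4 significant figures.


Step 1: Compute energy difference dE = E1 - E2 = 0.4365 - 0.6031 = -0.1666 eV
Step 2: Convert to Joules: dE_J = -0.1666 * 1.602e-19 = -2.669e-20 J
Step 3: Compute exponent = -dE_J / (kB * T) = -(-2.669e-20) / (1.381e-23 * 872.7) = 2.215
Step 4: P(E1)/P(E2) = exp(2.215) = 9.157

9.157


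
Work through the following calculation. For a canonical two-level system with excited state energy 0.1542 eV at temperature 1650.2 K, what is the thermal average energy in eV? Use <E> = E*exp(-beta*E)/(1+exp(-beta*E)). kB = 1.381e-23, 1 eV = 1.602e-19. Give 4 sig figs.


Step 1: beta*E = 0.1542*1.602e-19/(1.381e-23*1650.2) = 1.084
Step 2: exp(-beta*E) = 0.3383
Step 3: <E> = 0.1542*0.3383/(1+0.3383) = 0.03897 eV

0.03897


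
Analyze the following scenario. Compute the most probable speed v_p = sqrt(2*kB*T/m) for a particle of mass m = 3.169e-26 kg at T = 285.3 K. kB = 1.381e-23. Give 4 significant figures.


Step 1: Numerator = 2*kB*T = 2*1.381e-23*285.3 = 7.88e-21
Step 2: Ratio = 7.88e-21 / 3.169e-26 = 2.487e+05
Step 3: v_p = sqrt(2.487e+05) = 498.7 m/s

498.7


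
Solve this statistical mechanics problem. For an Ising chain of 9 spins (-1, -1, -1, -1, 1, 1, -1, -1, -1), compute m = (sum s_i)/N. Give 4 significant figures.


Step 1: Count up spins (+1): 2, down spins (-1): 7
Step 2: Total magnetization M = 2 - 7 = -5
Step 3: m = M/N = -5/9 = -0.5556

-0.5556


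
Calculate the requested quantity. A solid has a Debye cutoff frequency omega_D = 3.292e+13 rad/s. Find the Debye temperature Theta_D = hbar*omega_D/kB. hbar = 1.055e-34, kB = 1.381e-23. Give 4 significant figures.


Step 1: hbar*omega_D = 1.055e-34 * 3.292e+13 = 3.473e-21 J
Step 2: Theta_D = 3.473e-21 / 1.381e-23
Step 3: Theta_D = 251.5 K

251.5


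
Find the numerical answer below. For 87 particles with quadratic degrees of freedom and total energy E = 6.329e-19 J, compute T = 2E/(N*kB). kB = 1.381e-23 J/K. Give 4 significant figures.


Step 1: Numerator = 2*E = 2*6.329e-19 = 1.266e-18 J
Step 2: Denominator = N*kB = 87*1.381e-23 = 1.201e-21
Step 3: T = 1.266e-18 / 1.201e-21 = 1054 K

1054


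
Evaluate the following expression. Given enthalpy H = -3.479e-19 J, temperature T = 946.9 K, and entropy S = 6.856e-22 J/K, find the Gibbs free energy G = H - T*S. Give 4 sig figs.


Step 1: T*S = 946.9 * 6.856e-22 = 6.492e-19 J
Step 2: G = H - T*S = -3.479e-19 - 6.492e-19
Step 3: G = -9.971e-19 J

-9.971e-19


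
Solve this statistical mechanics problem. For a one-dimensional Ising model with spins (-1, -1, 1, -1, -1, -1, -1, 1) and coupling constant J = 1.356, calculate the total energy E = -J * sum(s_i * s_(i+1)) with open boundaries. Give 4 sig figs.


Step 1: Nearest-neighbor products: 1, -1, -1, 1, 1, 1, -1
Step 2: Sum of products = 1
Step 3: E = -1.356 * 1 = -1.356

-1.356


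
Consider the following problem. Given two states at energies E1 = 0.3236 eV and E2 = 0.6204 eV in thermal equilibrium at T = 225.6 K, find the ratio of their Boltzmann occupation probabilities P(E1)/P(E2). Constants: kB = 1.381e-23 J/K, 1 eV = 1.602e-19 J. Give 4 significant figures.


Step 1: Compute energy difference dE = E1 - E2 = 0.3236 - 0.6204 = -0.2968 eV
Step 2: Convert to Joules: dE_J = -0.2968 * 1.602e-19 = -4.755e-20 J
Step 3: Compute exponent = -dE_J / (kB * T) = -(-4.755e-20) / (1.381e-23 * 225.6) = 15.26
Step 4: P(E1)/P(E2) = exp(15.26) = 4.246e+06

4.246e+06


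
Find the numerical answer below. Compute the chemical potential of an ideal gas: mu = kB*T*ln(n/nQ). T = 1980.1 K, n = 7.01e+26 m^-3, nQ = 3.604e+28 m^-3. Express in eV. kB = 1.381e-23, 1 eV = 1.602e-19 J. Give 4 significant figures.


Step 1: n/nQ = 7.01e+26/3.604e+28 = 0.01945
Step 2: ln(n/nQ) = -3.94
Step 3: mu = kB*T*ln(n/nQ) = 2.735e-20*-3.94 = -1.077e-19 J
Step 4: Convert to eV: -1.077e-19/1.602e-19 = -0.6725 eV

-0.6725


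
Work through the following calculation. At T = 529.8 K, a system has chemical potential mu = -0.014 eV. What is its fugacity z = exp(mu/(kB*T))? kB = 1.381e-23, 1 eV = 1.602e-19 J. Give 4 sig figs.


Step 1: Convert mu to Joules: -0.014*1.602e-19 = -2.243e-21 J
Step 2: kB*T = 1.381e-23*529.8 = 7.317e-21 J
Step 3: mu/(kB*T) = -0.3065
Step 4: z = exp(-0.3065) = 0.736

0.736


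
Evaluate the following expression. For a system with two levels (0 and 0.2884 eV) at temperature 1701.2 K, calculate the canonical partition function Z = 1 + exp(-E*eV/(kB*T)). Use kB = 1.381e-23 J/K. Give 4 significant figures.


Step 1: Compute beta*E = E*eV/(kB*T) = 0.2884*1.602e-19/(1.381e-23*1701.2) = 1.967
Step 2: exp(-beta*E) = exp(-1.967) = 0.1399
Step 3: Z = 1 + 0.1399 = 1.14

1.14


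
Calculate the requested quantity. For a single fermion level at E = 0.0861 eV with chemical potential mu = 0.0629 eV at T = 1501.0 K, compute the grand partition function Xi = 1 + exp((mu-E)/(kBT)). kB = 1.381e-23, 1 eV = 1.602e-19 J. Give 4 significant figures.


Step 1: (mu - E) = 0.0629 - 0.0861 = -0.0232 eV
Step 2: x = (mu-E)*eV/(kB*T) = -0.0232*1.602e-19/(1.381e-23*1501.0) = -0.1793
Step 3: exp(x) = 0.8359
Step 4: Xi = 1 + 0.8359 = 1.836

1.836


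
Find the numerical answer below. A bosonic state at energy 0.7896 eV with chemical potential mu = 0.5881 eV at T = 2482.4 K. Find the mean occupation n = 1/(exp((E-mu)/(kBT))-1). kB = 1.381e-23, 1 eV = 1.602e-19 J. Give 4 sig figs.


Step 1: (E - mu) = 0.2015 eV
Step 2: x = (E-mu)*eV/(kB*T) = 0.2015*1.602e-19/(1.381e-23*2482.4) = 0.9416
Step 3: exp(x) = 2.564
Step 4: n = 1/(exp(x)-1) = 0.6393

0.6393


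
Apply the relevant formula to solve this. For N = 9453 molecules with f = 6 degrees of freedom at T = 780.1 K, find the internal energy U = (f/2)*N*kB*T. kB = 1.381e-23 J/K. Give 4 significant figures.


Step 1: f/2 = 6/2 = 3.0
Step 2: N*kB*T = 9453*1.381e-23*780.1 = 1.018e-16
Step 3: U = 3.0 * 1.018e-16 = 3.055e-16 J

3.055e-16


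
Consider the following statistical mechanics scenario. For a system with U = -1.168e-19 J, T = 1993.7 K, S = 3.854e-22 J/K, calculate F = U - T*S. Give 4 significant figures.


Step 1: T*S = 1993.7 * 3.854e-22 = 7.684e-19 J
Step 2: F = U - T*S = -1.168e-19 - 7.684e-19
Step 3: F = -8.852e-19 J

-8.852e-19


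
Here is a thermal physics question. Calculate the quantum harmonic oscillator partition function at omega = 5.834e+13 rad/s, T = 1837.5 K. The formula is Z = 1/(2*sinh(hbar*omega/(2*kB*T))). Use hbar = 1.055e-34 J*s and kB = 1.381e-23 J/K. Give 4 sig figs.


Step 1: Compute x = hbar*omega/(kB*T) = 1.055e-34*5.834e+13/(1.381e-23*1837.5) = 0.2425
Step 2: x/2 = 0.1213
Step 3: sinh(x/2) = 0.1216
Step 4: Z = 1/(2*0.1216) = 4.113

4.113


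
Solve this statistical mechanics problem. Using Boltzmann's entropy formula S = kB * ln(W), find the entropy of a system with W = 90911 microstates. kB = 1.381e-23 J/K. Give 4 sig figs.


Step 1: ln(W) = ln(90911) = 11.42
Step 2: S = kB * ln(W) = 1.381e-23 * 11.42
Step 3: S = 1.577e-22 J/K

1.577e-22


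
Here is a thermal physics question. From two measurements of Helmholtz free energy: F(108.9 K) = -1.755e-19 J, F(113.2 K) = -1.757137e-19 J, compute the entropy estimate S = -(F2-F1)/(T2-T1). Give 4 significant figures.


Step 1: dF = F2 - F1 = -1.757137e-19 - (-1.755e-19) = -2.137e-22 J
Step 2: dT = T2 - T1 = 113.2 - 108.9 = 4.3 K
Step 3: S = -dF/dT = -(-2.137e-22)/4.3 = 4.97e-23 J/K

4.97e-23


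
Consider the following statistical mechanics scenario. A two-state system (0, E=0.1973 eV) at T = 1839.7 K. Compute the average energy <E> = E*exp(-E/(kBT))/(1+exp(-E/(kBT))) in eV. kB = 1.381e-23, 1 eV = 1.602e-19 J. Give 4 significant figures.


Step 1: beta*E = 0.1973*1.602e-19/(1.381e-23*1839.7) = 1.244
Step 2: exp(-beta*E) = 0.2882
Step 3: <E> = 0.1973*0.2882/(1+0.2882) = 0.04414 eV

0.04414


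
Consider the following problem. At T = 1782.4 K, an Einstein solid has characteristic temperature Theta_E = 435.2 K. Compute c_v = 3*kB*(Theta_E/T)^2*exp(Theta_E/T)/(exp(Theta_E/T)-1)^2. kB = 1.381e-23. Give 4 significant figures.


Step 1: x = Theta_E/T = 435.2/1782.4 = 0.2442
Step 2: x^2 = 0.05962
Step 3: exp(x) = 1.277
Step 4: c_v = 3*1.381e-23*0.05962*1.277/(1.277-1)^2 = 4.122e-23

4.122e-23


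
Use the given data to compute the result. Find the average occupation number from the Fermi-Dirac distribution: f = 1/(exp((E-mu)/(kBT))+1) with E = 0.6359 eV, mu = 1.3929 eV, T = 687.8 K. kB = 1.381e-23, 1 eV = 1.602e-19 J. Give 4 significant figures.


Step 1: (E - mu) = 0.6359 - 1.3929 = -0.757 eV
Step 2: Convert: (E-mu)*eV = -1.213e-19 J
Step 3: x = (E-mu)*eV/(kB*T) = -12.77
Step 4: f = 1/(exp(-12.77)+1) = 1

1


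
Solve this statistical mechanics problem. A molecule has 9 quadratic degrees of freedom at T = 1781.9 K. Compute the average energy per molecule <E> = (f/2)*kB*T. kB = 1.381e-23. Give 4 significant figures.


Step 1: f/2 = 9/2 = 4.5
Step 2: kB*T = 1.381e-23 * 1781.9 = 2.461e-20
Step 3: <E> = 4.5 * 2.461e-20 = 1.107e-19 J

1.107e-19


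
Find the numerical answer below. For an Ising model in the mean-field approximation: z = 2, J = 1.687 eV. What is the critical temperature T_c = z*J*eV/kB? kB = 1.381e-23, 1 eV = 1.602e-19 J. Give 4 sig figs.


Step 1: z*J = 2*1.687 = 3.374 eV
Step 2: Convert to Joules: 3.374*1.602e-19 = 5.405e-19 J
Step 3: T_c = 5.405e-19 / 1.381e-23 = 3.914e+04 K

3.914e+04


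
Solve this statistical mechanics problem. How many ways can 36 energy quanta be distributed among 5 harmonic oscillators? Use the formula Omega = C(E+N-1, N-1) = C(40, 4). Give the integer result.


Step 1: Use binomial coefficient C(40, 4)
Step 2: Numerator = 40! / 36!
Step 3: Denominator = 4!
Step 4: Omega = 91390

91390


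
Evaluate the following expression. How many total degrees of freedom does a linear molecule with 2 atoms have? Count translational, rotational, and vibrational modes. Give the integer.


Step 1: Translational DOF = 3
Step 2: Rotational DOF (linear) = 2
Step 3: Vibrational DOF = 3*2 - 5 = 1
Step 4: Total = 3 + 2 + 1 = 6

6


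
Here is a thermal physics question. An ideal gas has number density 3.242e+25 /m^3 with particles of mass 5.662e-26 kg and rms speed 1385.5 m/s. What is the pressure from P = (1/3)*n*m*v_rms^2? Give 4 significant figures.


Step 1: v_rms^2 = 1385.5^2 = 1.92e+06
Step 2: n*m = 3.242e+25*5.662e-26 = 1.836
Step 3: P = (1/3)*1.836*1.92e+06 = 1.175e+06 Pa

1.175e+06


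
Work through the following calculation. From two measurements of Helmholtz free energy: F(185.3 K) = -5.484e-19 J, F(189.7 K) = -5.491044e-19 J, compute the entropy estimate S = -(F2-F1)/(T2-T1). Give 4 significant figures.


Step 1: dF = F2 - F1 = -5.491044e-19 - (-5.484e-19) = -7.044e-22 J
Step 2: dT = T2 - T1 = 189.7 - 185.3 = 4.4 K
Step 3: S = -dF/dT = -(-7.044e-22)/4.4 = 1.601e-22 J/K

1.601e-22


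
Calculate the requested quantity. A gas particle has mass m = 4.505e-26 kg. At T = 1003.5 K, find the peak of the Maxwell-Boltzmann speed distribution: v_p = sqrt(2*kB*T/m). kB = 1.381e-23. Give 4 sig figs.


Step 1: Numerator = 2*kB*T = 2*1.381e-23*1003.5 = 2.772e-20
Step 2: Ratio = 2.772e-20 / 4.505e-26 = 6.152e+05
Step 3: v_p = sqrt(6.152e+05) = 784.4 m/s

784.4


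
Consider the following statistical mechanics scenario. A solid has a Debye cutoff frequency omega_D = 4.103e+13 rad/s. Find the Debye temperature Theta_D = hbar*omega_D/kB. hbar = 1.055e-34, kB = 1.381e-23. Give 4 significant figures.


Step 1: hbar*omega_D = 1.055e-34 * 4.103e+13 = 4.329e-21 J
Step 2: Theta_D = 4.329e-21 / 1.381e-23
Step 3: Theta_D = 313.4 K

313.4


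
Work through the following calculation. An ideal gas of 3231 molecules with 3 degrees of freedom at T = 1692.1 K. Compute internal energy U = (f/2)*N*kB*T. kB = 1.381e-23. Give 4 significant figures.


Step 1: f/2 = 3/2 = 1.5
Step 2: N*kB*T = 3231*1.381e-23*1692.1 = 7.55e-17
Step 3: U = 1.5 * 7.55e-17 = 1.133e-16 J

1.133e-16


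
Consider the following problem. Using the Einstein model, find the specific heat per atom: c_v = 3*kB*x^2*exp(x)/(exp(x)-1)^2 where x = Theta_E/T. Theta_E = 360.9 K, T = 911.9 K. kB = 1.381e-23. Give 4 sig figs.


Step 1: x = Theta_E/T = 360.9/911.9 = 0.3958
Step 2: x^2 = 0.1566
Step 3: exp(x) = 1.486
Step 4: c_v = 3*1.381e-23*0.1566*1.486/(1.486-1)^2 = 4.089e-23

4.089e-23


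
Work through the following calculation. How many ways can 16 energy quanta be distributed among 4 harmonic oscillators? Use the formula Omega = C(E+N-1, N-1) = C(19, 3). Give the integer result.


Step 1: Use binomial coefficient C(19, 3)
Step 2: Numerator = 19! / 16!
Step 3: Denominator = 3!
Step 4: Omega = 969

969


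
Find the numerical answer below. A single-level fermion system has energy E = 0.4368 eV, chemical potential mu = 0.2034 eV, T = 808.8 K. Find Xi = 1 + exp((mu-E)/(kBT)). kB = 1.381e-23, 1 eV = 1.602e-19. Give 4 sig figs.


Step 1: (mu - E) = 0.2034 - 0.4368 = -0.2334 eV
Step 2: x = (mu-E)*eV/(kB*T) = -0.2334*1.602e-19/(1.381e-23*808.8) = -3.348
Step 3: exp(x) = 0.03517
Step 4: Xi = 1 + 0.03517 = 1.035

1.035


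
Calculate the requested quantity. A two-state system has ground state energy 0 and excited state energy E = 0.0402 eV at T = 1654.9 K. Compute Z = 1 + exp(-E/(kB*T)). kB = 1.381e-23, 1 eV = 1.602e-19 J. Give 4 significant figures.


Step 1: Compute beta*E = E*eV/(kB*T) = 0.0402*1.602e-19/(1.381e-23*1654.9) = 0.2818
Step 2: exp(-beta*E) = exp(-0.2818) = 0.7544
Step 3: Z = 1 + 0.7544 = 1.754

1.754


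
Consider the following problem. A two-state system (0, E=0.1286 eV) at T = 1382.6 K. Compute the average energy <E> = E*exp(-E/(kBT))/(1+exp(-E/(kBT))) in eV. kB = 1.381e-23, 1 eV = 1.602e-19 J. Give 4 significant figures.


Step 1: beta*E = 0.1286*1.602e-19/(1.381e-23*1382.6) = 1.079
Step 2: exp(-beta*E) = 0.3399
Step 3: <E> = 0.1286*0.3399/(1+0.3399) = 0.03263 eV

0.03263


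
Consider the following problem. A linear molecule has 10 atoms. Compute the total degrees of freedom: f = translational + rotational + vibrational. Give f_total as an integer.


Step 1: Translational DOF = 3
Step 2: Rotational DOF (linear) = 2
Step 3: Vibrational DOF = 3*10 - 5 = 25
Step 4: Total = 3 + 2 + 25 = 30

30


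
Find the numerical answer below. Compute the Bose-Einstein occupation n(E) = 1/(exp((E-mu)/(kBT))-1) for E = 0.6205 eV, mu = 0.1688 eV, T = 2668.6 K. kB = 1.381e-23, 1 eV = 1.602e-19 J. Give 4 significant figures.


Step 1: (E - mu) = 0.4517 eV
Step 2: x = (E-mu)*eV/(kB*T) = 0.4517*1.602e-19/(1.381e-23*2668.6) = 1.964
Step 3: exp(x) = 7.124
Step 4: n = 1/(exp(x)-1) = 0.1633

0.1633


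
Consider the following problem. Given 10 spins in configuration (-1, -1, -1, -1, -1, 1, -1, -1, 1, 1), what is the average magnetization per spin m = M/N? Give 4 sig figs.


Step 1: Count up spins (+1): 3, down spins (-1): 7
Step 2: Total magnetization M = 3 - 7 = -4
Step 3: m = M/N = -4/10 = -0.4

-0.4


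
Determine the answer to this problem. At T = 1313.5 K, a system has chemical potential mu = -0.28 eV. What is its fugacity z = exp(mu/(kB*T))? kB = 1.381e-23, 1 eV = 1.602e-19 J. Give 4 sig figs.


Step 1: Convert mu to Joules: -0.28*1.602e-19 = -4.486e-20 J
Step 2: kB*T = 1.381e-23*1313.5 = 1.814e-20 J
Step 3: mu/(kB*T) = -2.473
Step 4: z = exp(-2.473) = 0.08434

0.08434


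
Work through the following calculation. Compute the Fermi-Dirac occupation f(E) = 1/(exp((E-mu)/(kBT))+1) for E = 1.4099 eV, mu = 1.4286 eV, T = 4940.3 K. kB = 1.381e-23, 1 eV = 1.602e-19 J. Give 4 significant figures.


Step 1: (E - mu) = 1.4099 - 1.4286 = -0.0187 eV
Step 2: Convert: (E-mu)*eV = -2.996e-21 J
Step 3: x = (E-mu)*eV/(kB*T) = -0.04391
Step 4: f = 1/(exp(-0.04391)+1) = 0.511

0.511


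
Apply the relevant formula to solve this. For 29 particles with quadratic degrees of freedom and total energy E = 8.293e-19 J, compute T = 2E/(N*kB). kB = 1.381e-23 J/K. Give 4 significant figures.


Step 1: Numerator = 2*E = 2*8.293e-19 = 1.659e-18 J
Step 2: Denominator = N*kB = 29*1.381e-23 = 4.005e-22
Step 3: T = 1.659e-18 / 4.005e-22 = 4141 K

4141


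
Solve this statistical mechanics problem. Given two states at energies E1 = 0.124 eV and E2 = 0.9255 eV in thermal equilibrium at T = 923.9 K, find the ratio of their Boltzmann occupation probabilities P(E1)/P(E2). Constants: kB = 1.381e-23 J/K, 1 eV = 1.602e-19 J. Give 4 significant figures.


Step 1: Compute energy difference dE = E1 - E2 = 0.124 - 0.9255 = -0.8015 eV
Step 2: Convert to Joules: dE_J = -0.8015 * 1.602e-19 = -1.284e-19 J
Step 3: Compute exponent = -dE_J / (kB * T) = -(-1.284e-19) / (1.381e-23 * 923.9) = 10.06
Step 4: P(E1)/P(E2) = exp(10.06) = 2.347e+04

2.347e+04


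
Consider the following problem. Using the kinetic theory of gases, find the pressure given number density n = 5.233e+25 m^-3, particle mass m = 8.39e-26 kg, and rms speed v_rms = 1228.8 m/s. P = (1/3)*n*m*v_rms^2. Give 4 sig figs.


Step 1: v_rms^2 = 1228.8^2 = 1.51e+06
Step 2: n*m = 5.233e+25*8.39e-26 = 4.39
Step 3: P = (1/3)*4.39*1.51e+06 = 2.21e+06 Pa

2.21e+06


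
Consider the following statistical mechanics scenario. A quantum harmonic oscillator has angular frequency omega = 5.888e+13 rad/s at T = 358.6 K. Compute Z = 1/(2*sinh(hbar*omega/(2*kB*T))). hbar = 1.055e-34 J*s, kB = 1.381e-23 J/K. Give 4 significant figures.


Step 1: Compute x = hbar*omega/(kB*T) = 1.055e-34*5.888e+13/(1.381e-23*358.6) = 1.254
Step 2: x/2 = 0.6272
Step 3: sinh(x/2) = 0.6691
Step 4: Z = 1/(2*0.6691) = 0.7473

0.7473


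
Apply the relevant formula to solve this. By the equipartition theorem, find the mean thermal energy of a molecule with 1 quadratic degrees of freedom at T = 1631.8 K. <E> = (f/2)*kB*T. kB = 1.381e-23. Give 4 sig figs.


Step 1: f/2 = 1/2 = 0.5
Step 2: kB*T = 1.381e-23 * 1631.8 = 2.254e-20
Step 3: <E> = 0.5 * 2.254e-20 = 1.127e-20 J

1.127e-20


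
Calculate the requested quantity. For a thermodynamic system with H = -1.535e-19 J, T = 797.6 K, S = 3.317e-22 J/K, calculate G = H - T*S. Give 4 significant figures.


Step 1: T*S = 797.6 * 3.317e-22 = 2.646e-19 J
Step 2: G = H - T*S = -1.535e-19 - 2.646e-19
Step 3: G = -4.181e-19 J

-4.181e-19


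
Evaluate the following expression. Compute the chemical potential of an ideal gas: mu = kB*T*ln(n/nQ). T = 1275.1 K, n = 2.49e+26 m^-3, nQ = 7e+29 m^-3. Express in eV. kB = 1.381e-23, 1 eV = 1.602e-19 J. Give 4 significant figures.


Step 1: n/nQ = 2.49e+26/7e+29 = 0.0003557
Step 2: ln(n/nQ) = -7.941
Step 3: mu = kB*T*ln(n/nQ) = 1.761e-20*-7.941 = -1.398e-19 J
Step 4: Convert to eV: -1.398e-19/1.602e-19 = -0.8729 eV

-0.8729


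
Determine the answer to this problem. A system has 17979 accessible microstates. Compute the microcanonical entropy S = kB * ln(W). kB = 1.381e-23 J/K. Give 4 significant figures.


Step 1: ln(W) = ln(17979) = 9.797
Step 2: S = kB * ln(W) = 1.381e-23 * 9.797
Step 3: S = 1.353e-22 J/K

1.353e-22


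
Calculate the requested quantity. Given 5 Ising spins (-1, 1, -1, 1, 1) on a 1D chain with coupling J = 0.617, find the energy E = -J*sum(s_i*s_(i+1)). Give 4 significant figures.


Step 1: Nearest-neighbor products: -1, -1, -1, 1
Step 2: Sum of products = -2
Step 3: E = -0.617 * -2 = 1.234

1.234


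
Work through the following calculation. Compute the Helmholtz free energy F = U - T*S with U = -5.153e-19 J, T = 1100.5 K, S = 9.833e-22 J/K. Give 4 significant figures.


Step 1: T*S = 1100.5 * 9.833e-22 = 1.082e-18 J
Step 2: F = U - T*S = -5.153e-19 - 1.082e-18
Step 3: F = -1.597e-18 J

-1.597e-18


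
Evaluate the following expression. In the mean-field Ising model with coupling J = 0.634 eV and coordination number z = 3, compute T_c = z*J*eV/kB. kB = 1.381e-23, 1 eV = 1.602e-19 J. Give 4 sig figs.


Step 1: z*J = 3*0.634 = 1.902 eV
Step 2: Convert to Joules: 1.902*1.602e-19 = 3.047e-19 J
Step 3: T_c = 3.047e-19 / 1.381e-23 = 2.206e+04 K

2.206e+04


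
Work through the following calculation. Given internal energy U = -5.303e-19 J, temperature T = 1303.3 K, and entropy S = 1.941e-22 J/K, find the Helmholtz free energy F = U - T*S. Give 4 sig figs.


Step 1: T*S = 1303.3 * 1.941e-22 = 2.53e-19 J
Step 2: F = U - T*S = -5.303e-19 - 2.53e-19
Step 3: F = -7.833e-19 J

-7.833e-19


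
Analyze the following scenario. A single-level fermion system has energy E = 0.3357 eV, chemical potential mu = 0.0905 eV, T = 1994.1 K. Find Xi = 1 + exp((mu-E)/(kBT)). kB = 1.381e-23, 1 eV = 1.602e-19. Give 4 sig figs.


Step 1: (mu - E) = 0.0905 - 0.3357 = -0.2452 eV
Step 2: x = (mu-E)*eV/(kB*T) = -0.2452*1.602e-19/(1.381e-23*1994.1) = -1.426
Step 3: exp(x) = 0.2402
Step 4: Xi = 1 + 0.2402 = 1.24

1.24


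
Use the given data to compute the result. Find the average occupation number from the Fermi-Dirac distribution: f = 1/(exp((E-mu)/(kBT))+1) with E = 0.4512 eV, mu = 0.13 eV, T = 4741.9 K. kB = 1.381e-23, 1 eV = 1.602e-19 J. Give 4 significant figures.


Step 1: (E - mu) = 0.4512 - 0.13 = 0.3212 eV
Step 2: Convert: (E-mu)*eV = 5.146e-20 J
Step 3: x = (E-mu)*eV/(kB*T) = 0.7858
Step 4: f = 1/(exp(0.7858)+1) = 0.3131

0.3131


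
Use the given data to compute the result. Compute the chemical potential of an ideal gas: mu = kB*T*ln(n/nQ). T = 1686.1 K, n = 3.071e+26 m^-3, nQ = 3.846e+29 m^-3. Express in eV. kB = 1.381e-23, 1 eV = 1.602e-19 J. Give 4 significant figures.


Step 1: n/nQ = 3.071e+26/3.846e+29 = 0.0007985
Step 2: ln(n/nQ) = -7.133
Step 3: mu = kB*T*ln(n/nQ) = 2.329e-20*-7.133 = -1.661e-19 J
Step 4: Convert to eV: -1.661e-19/1.602e-19 = -1.037 eV

-1.037


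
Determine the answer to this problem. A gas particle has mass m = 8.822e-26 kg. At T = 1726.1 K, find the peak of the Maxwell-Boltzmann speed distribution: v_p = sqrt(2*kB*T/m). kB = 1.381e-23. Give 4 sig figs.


Step 1: Numerator = 2*kB*T = 2*1.381e-23*1726.1 = 4.767e-20
Step 2: Ratio = 4.767e-20 / 8.822e-26 = 5.404e+05
Step 3: v_p = sqrt(5.404e+05) = 735.1 m/s

735.1


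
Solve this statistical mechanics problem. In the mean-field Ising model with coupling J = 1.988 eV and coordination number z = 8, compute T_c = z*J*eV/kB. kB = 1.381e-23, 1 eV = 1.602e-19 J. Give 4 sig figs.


Step 1: z*J = 8*1.988 = 15.9 eV
Step 2: Convert to Joules: 15.9*1.602e-19 = 2.548e-18 J
Step 3: T_c = 2.548e-18 / 1.381e-23 = 1.845e+05 K

1.845e+05


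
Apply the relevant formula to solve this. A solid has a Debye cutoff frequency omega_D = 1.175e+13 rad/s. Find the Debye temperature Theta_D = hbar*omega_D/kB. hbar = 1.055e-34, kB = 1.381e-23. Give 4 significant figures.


Step 1: hbar*omega_D = 1.055e-34 * 1.175e+13 = 1.24e-21 J
Step 2: Theta_D = 1.24e-21 / 1.381e-23
Step 3: Theta_D = 89.76 K

89.76


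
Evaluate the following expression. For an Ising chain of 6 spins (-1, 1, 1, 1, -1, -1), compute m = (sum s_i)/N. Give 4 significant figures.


Step 1: Count up spins (+1): 3, down spins (-1): 3
Step 2: Total magnetization M = 3 - 3 = 0
Step 3: m = M/N = 0/6 = 0

0


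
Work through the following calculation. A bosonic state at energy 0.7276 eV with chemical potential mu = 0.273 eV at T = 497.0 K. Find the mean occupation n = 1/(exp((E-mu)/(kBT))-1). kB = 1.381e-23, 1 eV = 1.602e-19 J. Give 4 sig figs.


Step 1: (E - mu) = 0.4546 eV
Step 2: x = (E-mu)*eV/(kB*T) = 0.4546*1.602e-19/(1.381e-23*497.0) = 10.61
Step 3: exp(x) = 4.056e+04
Step 4: n = 1/(exp(x)-1) = 2.465e-05

2.465e-05


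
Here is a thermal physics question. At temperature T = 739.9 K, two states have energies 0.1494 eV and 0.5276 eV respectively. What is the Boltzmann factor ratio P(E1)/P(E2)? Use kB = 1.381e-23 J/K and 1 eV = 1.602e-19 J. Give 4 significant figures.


Step 1: Compute energy difference dE = E1 - E2 = 0.1494 - 0.5276 = -0.3782 eV
Step 2: Convert to Joules: dE_J = -0.3782 * 1.602e-19 = -6.059e-20 J
Step 3: Compute exponent = -dE_J / (kB * T) = -(-6.059e-20) / (1.381e-23 * 739.9) = 5.929
Step 4: P(E1)/P(E2) = exp(5.929) = 376

376


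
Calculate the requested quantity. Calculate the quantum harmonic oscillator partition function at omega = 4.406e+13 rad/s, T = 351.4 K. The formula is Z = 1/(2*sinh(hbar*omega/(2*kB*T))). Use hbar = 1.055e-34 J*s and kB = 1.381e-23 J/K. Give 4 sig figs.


Step 1: Compute x = hbar*omega/(kB*T) = 1.055e-34*4.406e+13/(1.381e-23*351.4) = 0.9579
Step 2: x/2 = 0.4789
Step 3: sinh(x/2) = 0.4974
Step 4: Z = 1/(2*0.4974) = 1.005

1.005


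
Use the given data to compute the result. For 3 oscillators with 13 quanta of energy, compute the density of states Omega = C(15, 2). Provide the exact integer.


Step 1: Use binomial coefficient C(15, 2)
Step 2: Numerator = 15! / 13!
Step 3: Denominator = 2!
Step 4: Omega = 105

105


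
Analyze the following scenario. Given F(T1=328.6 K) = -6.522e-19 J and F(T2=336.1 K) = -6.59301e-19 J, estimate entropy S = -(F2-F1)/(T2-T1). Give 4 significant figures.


Step 1: dF = F2 - F1 = -6.59301e-19 - (-6.522e-19) = -7.101e-21 J
Step 2: dT = T2 - T1 = 336.1 - 328.6 = 7.5 K
Step 3: S = -dF/dT = -(-7.101e-21)/7.5 = 9.468e-22 J/K

9.468e-22


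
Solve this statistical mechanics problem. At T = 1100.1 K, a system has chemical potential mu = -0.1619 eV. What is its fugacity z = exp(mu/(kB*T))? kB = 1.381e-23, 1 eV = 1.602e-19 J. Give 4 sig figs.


Step 1: Convert mu to Joules: -0.1619*1.602e-19 = -2.594e-20 J
Step 2: kB*T = 1.381e-23*1100.1 = 1.519e-20 J
Step 3: mu/(kB*T) = -1.707
Step 4: z = exp(-1.707) = 0.1814

0.1814


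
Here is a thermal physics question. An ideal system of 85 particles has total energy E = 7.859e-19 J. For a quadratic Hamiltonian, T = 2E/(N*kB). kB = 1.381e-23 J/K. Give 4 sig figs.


Step 1: Numerator = 2*E = 2*7.859e-19 = 1.572e-18 J
Step 2: Denominator = N*kB = 85*1.381e-23 = 1.174e-21
Step 3: T = 1.572e-18 / 1.174e-21 = 1339 K

1339


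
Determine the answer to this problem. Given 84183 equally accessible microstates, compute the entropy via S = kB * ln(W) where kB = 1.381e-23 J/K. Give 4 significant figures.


Step 1: ln(W) = ln(84183) = 11.34
Step 2: S = kB * ln(W) = 1.381e-23 * 11.34
Step 3: S = 1.566e-22 J/K

1.566e-22


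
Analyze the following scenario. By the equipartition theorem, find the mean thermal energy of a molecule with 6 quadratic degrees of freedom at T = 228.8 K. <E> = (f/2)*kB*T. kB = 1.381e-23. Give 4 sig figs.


Step 1: f/2 = 6/2 = 3
Step 2: kB*T = 1.381e-23 * 228.8 = 3.16e-21
Step 3: <E> = 3 * 3.16e-21 = 9.479e-21 J

9.479e-21


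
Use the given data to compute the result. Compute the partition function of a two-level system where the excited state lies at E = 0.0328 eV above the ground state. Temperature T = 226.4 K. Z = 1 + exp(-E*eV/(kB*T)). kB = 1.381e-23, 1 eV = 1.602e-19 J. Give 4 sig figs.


Step 1: Compute beta*E = E*eV/(kB*T) = 0.0328*1.602e-19/(1.381e-23*226.4) = 1.681
Step 2: exp(-beta*E) = exp(-1.681) = 0.1863
Step 3: Z = 1 + 0.1863 = 1.186

1.186


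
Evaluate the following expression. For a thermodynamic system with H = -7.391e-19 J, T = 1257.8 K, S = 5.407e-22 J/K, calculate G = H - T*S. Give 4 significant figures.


Step 1: T*S = 1257.8 * 5.407e-22 = 6.801e-19 J
Step 2: G = H - T*S = -7.391e-19 - 6.801e-19
Step 3: G = -1.419e-18 J

-1.419e-18


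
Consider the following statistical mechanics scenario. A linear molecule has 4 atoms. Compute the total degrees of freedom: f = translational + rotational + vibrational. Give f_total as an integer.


Step 1: Translational DOF = 3
Step 2: Rotational DOF (linear) = 2
Step 3: Vibrational DOF = 3*4 - 5 = 7
Step 4: Total = 3 + 2 + 7 = 12

12


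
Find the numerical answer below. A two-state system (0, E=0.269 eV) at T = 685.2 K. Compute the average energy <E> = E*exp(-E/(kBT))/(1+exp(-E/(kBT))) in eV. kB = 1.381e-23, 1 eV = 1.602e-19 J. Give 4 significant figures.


Step 1: beta*E = 0.269*1.602e-19/(1.381e-23*685.2) = 4.554
Step 2: exp(-beta*E) = 0.01052
Step 3: <E> = 0.269*0.01052/(1+0.01052) = 0.002801 eV

0.002801


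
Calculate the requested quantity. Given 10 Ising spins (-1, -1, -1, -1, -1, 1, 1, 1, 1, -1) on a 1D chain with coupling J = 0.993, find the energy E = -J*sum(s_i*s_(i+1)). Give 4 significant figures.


Step 1: Nearest-neighbor products: 1, 1, 1, 1, -1, 1, 1, 1, -1
Step 2: Sum of products = 5
Step 3: E = -0.993 * 5 = -4.965

-4.965


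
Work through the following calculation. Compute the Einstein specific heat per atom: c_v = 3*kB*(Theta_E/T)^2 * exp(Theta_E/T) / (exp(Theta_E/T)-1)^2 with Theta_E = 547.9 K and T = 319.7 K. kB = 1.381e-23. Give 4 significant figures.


Step 1: x = Theta_E/T = 547.9/319.7 = 1.714
Step 2: x^2 = 2.937
Step 3: exp(x) = 5.55
Step 4: c_v = 3*1.381e-23*2.937*5.55/(5.55-1)^2 = 3.262e-23

3.262e-23
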